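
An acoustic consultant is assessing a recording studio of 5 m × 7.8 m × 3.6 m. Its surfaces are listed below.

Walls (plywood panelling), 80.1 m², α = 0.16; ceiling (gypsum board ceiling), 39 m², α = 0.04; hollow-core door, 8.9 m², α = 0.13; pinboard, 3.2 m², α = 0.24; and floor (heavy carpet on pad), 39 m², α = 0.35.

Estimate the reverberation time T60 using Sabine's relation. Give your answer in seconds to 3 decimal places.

Total absorption A = 80.1*0.16 + 39*0.04 + 8.9*0.13 + 3.2*0.24 + 39*0.35
  = 12.816 + 1.560 + 1.157 + 0.768 + 13.650 = 29.951 m² sabins.
Volume V = 5 × 7.8 × 3.6 = 140.4 m³.
RT60 = 0.161 · V / A = 0.161 × 140.4 / 29.951 = 0.755 s.

0.755 sec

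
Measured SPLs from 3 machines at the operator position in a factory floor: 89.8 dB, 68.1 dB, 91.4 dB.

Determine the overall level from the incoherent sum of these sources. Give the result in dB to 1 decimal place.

93.7 dB

Sum in the linear (power) domain: Σ 10^(Lᵢ/10) = 10^(89.8/10) + 10^(68.1/10) + 10^(91.4/10) = 2.342e+09.
Back to dB: 10·log₁₀ Σ = 93.7 dB.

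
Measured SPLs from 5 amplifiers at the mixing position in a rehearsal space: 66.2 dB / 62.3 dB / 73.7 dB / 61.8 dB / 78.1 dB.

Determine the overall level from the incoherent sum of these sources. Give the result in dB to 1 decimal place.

79.8 dB

Converting to relative power and adding: 10^(66.2/10) + 10^(62.3/10) + 10^(73.7/10) + 10^(61.8/10) + 10^(78.1/10) = 9.539e+07.
Combined level = 10 log₁₀(9.539e+07) = 79.8 dB.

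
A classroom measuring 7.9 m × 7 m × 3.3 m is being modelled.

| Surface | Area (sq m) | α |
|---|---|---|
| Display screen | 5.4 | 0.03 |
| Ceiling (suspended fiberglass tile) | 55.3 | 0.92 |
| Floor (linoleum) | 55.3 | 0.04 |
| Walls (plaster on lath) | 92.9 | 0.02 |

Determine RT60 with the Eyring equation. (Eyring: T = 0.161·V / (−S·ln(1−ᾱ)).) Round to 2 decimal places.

S = Σ Sᵢ = 208.9 sq m.
Σ(Sᵢαᵢ) = 5.4×0.03 + 55.3×0.92 + 55.3×0.04 + 92.9×0.02 = 55.108.
Mean coefficient ᾱ = A/S = 0.2638.
−S·ln(1−ᾱ) = −208.9 × ln(1 − 0.2638) = 63.976.
V = 7.9 × 7 × 3.3 = 182.49 m³.
T = 0.161·V/[−S·ln(1−ᾱ)] = 0.161·182.49/63.976 = 0.46 s.

0.46 sec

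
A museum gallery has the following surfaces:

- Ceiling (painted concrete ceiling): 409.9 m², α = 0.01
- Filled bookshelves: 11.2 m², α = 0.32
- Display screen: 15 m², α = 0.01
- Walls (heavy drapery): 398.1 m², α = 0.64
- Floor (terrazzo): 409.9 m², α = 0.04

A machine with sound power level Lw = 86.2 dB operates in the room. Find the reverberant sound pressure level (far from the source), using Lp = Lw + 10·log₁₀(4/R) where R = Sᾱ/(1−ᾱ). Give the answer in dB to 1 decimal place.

66.7 dB

A = 279.013 sabins; S = 1244.1 m².
ᾱ = 0.2243, so room constant R = A/(1−ᾱ) = 359.692 m².
Lp = Lw + 10 log₁₀(4/R) = 86.2 -19.54 = 66.7 dB.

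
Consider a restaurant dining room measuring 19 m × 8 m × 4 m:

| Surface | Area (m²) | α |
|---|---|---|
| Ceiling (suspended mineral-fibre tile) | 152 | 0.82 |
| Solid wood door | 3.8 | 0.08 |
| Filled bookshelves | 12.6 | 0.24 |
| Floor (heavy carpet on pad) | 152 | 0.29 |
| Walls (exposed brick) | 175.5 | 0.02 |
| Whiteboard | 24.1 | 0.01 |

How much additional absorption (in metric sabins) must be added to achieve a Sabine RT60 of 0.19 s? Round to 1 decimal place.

Equivalent absorption area: A₁ = 152·0.82 + 3.8·0.08 + 12.6·0.24 + 152·0.29 + 175.5·0.02 + 24.1·0.01 = 175.799 m².
V = 608 m³. Required absorption A₂ = 0.161 × 608 / 0.19 = 515.200 sabins.
ΔA = A₂ − A₁ = 515.200 − 175.799 = 339.4 sabins.

339.4 sabins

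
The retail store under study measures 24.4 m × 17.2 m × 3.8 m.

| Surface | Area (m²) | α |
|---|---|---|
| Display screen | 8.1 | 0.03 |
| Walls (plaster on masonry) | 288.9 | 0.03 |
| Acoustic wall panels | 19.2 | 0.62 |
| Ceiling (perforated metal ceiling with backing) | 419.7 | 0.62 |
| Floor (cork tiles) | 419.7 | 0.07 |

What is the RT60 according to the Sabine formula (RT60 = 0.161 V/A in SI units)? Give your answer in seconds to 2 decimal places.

Equivalent absorption area: A = 8.1×0.03 + 288.9×0.03 + 19.2×0.62 + 419.7×0.62 + 419.7×0.07 = 310.407 m².
Volume V = 24.4 × 17.2 × 3.8 = 1594.784 m³.
RT60 = 0.161 · V / A = 0.161 × 1594.784 / 310.407 = 0.83 s.

0.83 sec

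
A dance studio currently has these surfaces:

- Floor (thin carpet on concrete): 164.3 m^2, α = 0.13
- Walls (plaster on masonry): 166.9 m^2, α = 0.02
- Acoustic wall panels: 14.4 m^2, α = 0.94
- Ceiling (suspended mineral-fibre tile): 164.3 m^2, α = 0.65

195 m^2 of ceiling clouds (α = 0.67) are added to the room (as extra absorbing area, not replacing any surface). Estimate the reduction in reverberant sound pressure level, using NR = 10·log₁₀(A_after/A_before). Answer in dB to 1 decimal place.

2.8 dB

Equivalent absorption area: A_before = 164.3·0.13 + 166.9·0.02 + 14.4·0.94 + 164.3·0.65 = 145.028 m^2.
Treatment contributes 195·0.67 = 130.650 sabins.
New total A_after = 275.678 sabins.
NR = 10·log₁₀(275.678/145.028) = 2.8 dB.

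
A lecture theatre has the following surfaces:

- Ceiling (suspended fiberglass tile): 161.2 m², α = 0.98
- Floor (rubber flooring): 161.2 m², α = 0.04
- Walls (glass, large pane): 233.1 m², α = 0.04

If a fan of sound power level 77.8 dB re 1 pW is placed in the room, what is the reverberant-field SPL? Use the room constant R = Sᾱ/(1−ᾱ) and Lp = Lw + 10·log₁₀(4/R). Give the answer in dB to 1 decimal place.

59.8 dB

Σ(Sᵢαᵢ) = 161.2·0.98 + 161.2·0.04 + 233.1·0.04 = 173.748; total area S = 555.5 m².
ᾱ = 0.3128, so room constant R = A/(1−ᾱ) = 252.835 m².
Lp = 77.8 + 10·log₁₀(4/252.835) = 77.8 + (-18.01) = 59.8 dB.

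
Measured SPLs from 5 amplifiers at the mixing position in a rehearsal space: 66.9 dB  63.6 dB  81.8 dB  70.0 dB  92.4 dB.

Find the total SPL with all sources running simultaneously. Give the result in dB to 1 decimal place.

Sum in the linear (power) domain: Σ 10^(Lᵢ/10) = 10^(66.9/10) + 10^(63.6/10) + 10^(81.8/10) + 10^(70.0/10) + 10^(92.4/10) = 1.906e+09.
Back to dB: 10·log₁₀ Σ = 92.8 dB.

92.8 dB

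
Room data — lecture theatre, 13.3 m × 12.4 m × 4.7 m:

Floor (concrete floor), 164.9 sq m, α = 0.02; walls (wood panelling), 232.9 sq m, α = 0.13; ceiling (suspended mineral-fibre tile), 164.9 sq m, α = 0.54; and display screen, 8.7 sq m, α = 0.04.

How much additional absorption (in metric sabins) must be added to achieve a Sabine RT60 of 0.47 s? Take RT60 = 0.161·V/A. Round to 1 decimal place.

A₁ = Σ Sᵢαᵢ = 164.9*0.02 + 232.9*0.13 + 164.9*0.54 + 8.7*0.04 = 122.969 sabins.
For T = 0.47 s, need A₂ = 0.161·V/T = 0.161·775.124/0.47 = 265.521 sabins.
Shortfall: 265.521 − 122.969 = 142.6 sabins.

142.6 sabins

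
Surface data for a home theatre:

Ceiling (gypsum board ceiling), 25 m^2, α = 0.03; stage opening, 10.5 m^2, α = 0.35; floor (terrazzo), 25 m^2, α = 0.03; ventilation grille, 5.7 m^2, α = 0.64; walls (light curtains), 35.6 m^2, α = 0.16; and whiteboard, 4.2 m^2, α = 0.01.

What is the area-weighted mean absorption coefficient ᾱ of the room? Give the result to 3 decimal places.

0.137

S = Σ Sᵢ = 25 + 10.5 + 25 + 5.7 + 35.6 + 4.2 = 106.0 m^2.
A = 25×0.03 + 10.5×0.35 + 25×0.03 + 5.7×0.64 + 35.6×0.16 + 4.2×0.01 = 14.561 sabins.
ᾱ = A/S = 0.137.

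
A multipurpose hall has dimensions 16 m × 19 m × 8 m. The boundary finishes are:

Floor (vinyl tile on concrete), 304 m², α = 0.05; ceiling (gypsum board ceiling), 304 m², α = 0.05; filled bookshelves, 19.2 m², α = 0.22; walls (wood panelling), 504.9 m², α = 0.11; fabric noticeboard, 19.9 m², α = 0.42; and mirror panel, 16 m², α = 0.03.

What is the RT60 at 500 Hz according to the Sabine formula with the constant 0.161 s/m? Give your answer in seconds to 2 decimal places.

3.96 s

Summing Sᵢαᵢ: 15.200 + 15.200 + 4.224 + 55.539 + 8.358 + 0.480 → A = 99.001 sabins.
Volume V = 16 × 19 × 8 = 2432 m³.
RT60 = 0.161 · V / A = 0.161 × 2432 / 99.001 = 3.96 s.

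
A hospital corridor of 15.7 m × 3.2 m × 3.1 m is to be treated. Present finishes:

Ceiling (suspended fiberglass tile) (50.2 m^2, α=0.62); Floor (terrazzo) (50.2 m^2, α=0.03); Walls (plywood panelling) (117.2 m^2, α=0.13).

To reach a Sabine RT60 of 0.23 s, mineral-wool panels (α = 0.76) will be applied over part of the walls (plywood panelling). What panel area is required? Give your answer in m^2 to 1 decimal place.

Summing Sᵢαᵢ: 31.124 + 1.506 + 15.236 → A₁ = 47.866 sabins.
V = 155.744 m³. Target absorption A₂ = 0.161 × 155.744 / 0.23 = 109.021 sabins.
Absorption to add: 109.021 − 47.866 = 61.155 sabins.
Net gain per m^2: Δα = 0.76 − 0.13 = 0.63.
Panel area = 61.155 / 0.63 = 97.1 m^2.

97.1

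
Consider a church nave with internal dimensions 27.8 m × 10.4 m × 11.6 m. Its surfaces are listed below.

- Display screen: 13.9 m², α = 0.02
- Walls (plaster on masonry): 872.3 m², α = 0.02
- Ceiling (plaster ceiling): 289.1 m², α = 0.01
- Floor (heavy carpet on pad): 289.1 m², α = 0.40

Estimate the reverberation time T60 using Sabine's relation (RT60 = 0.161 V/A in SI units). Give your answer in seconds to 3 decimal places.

Summing Sᵢαᵢ: 0.278 + 17.446 + 2.891 + 115.640 → A = 136.255 sabins.
V = 27.8·10.4·11.6 = 3353.792 m³.
T = 0.161 V/A = 0.161·3353.792/136.255 = 3.963 s.

3.963 s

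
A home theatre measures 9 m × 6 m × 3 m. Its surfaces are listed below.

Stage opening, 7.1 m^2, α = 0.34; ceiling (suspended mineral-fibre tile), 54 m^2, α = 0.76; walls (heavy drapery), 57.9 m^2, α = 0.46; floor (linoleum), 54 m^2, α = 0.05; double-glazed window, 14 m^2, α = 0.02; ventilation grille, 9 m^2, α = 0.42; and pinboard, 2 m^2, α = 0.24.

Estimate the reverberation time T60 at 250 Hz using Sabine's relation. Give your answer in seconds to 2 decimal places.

0.34 sec

A = Σ Sᵢαᵢ = 7.1×0.34 + 54×0.76 + 57.9×0.46 + 54×0.05 + 14×0.02 + 9×0.42 + 2×0.24 = 77.328 sabins.
Volume V = 9 × 6 × 3 = 162 m³.
RT60 = 0.161 · V / A = 0.161 × 162 / 77.328 = 0.34 s.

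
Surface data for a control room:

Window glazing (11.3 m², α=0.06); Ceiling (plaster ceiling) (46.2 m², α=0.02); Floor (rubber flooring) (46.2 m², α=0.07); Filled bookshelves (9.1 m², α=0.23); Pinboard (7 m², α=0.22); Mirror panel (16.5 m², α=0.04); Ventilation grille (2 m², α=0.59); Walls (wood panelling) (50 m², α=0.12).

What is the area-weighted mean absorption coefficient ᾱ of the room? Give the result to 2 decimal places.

Total surface area S = 188.3 m².
Weighted sum Σ Sα = 16.309.
ᾱ = 16.309 / 188.3 = 0.09.

0.09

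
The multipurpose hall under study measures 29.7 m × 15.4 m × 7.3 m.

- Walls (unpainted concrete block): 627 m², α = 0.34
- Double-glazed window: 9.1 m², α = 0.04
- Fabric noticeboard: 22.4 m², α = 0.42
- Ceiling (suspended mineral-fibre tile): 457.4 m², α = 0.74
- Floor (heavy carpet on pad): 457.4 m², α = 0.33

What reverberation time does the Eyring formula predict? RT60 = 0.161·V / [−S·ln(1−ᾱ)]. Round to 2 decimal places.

0.57 seconds

S = Σ Sᵢ = 1573.3 m².
Σ(Sᵢαᵢ) = 627×0.34 + 9.1×0.04 + 22.4×0.42 + 457.4×0.74 + 457.4×0.33 = 712.370.
ᾱ = 712.370 / 1573.3 = 0.4528.
Eyring denominator: −S ln(1−ᾱ) = 948.607.
V = 29.7 × 15.4 × 7.3 = 3338.874 m³.
T = 0.161·V/[−S·ln(1−ᾱ)] = 0.161·3338.874/948.607 = 0.57 s.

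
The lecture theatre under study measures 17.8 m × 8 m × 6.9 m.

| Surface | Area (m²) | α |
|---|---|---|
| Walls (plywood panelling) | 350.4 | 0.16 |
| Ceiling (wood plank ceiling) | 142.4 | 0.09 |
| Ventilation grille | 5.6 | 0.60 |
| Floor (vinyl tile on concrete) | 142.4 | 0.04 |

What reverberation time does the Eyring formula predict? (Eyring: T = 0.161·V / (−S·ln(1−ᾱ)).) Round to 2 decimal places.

Total surface area S = 350.4 + 142.4 + 5.6 + 142.4 = 640.8 m².
Σ(Sᵢαᵢ) = 350.4×0.16 + 142.4×0.09 + 5.6×0.60 + 142.4×0.04 = 77.936.
Mean coefficient ᾱ = A/S = 0.1216.
−S·ln(1−ᾱ) = −640.8 × ln(1 − 0.1216) = 83.082.
V = 17.8 × 8 × 6.9 = 982.56 m³.
RT60 = 0.161 × 982.56 / 83.082 = 1.90 s.

1.90 s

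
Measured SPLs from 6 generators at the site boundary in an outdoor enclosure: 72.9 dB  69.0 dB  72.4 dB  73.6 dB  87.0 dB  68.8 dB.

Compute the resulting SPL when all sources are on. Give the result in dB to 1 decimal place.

87.6 dB

Sum in the linear (power) domain: Σ 10^(Lᵢ/10) = 10^(72.9/10) + 10^(69.0/10) + 10^(72.4/10) + 10^(73.6/10) + 10^(87.0/10) + 10^(68.8/10) = 5.765e+08.
Back to dB: 10·log₁₀ Σ = 87.6 dB.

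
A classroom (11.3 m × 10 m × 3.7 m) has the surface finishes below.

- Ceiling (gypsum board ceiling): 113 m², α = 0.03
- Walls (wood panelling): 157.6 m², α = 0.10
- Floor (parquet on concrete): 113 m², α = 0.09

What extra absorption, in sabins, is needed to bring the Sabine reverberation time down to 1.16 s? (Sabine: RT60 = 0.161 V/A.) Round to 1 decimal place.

Summing Sᵢαᵢ: 3.390 + 15.760 + 10.170 → A₁ = 29.320 sabins.
For T = 1.16 s, need A₂ = 0.161·V/T = 0.161·418.1/1.16 = 58.029 sabins.
Shortfall: 58.029 − 29.320 = 28.7 sabins.

28.7 sabins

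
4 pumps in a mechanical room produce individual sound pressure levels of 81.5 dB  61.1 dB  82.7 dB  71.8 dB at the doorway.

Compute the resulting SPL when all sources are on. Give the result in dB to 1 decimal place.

Σ 10^(Lᵢ/10) = 3.439e+08.
L_total = 10·log₁₀(3.439e+08) = 85.4 dB.

85.4 dB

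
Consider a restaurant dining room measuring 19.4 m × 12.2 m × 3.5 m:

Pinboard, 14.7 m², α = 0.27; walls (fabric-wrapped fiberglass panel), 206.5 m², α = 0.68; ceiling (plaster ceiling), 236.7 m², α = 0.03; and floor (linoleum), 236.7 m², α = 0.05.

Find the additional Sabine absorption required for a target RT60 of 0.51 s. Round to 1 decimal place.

Total absorption A₁ = 14.7×0.27 + 206.5×0.68 + 236.7×0.03 + 236.7×0.05
  = 3.969 + 140.420 + 7.101 + 11.835 = 163.325 m² sabins.
V = 828.38 m³. Required absorption A₂ = 0.161 × 828.38 / 0.51 = 261.508 sabins.
Shortfall: 261.508 − 163.325 = 98.2 sabins.

98.2 sabins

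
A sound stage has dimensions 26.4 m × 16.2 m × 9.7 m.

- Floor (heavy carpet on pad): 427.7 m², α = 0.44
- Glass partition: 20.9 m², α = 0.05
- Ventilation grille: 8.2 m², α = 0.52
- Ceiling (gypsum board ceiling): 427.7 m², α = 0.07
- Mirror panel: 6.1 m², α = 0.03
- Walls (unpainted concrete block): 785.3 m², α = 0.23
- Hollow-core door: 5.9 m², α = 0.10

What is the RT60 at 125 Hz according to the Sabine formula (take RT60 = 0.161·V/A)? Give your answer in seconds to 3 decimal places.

Equivalent absorption area: A = 427.7*0.44 + 20.9*0.05 + 8.2*0.52 + 427.7*0.07 + 6.1*0.03 + 785.3*0.23 + 5.9*0.10 = 404.828 m².
Room volume: 4148.496 m³.
T = 0.161 V/A = 0.161·4148.496/404.828 = 1.650 s.

1.650 s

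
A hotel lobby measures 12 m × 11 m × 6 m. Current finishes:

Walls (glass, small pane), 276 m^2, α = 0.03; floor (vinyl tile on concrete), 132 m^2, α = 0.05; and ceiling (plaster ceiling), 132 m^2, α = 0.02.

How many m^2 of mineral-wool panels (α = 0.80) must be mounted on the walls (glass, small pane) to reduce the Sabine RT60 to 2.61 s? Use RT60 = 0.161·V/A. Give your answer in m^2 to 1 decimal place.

Summing Sᵢαᵢ: 8.280 + 6.600 + 2.640 → A₁ = 17.520 sabins.
Required A₂ = 0.161·792/2.61 = 48.855 sabins.
Absorption to add: 48.855 − 17.520 = 31.335 sabins.
Each m^2 of panel replacing the walls (glass, small pane) adds (0.80 − 0.03) = 0.77 sabins.
Panel area = 31.335 / 0.77 = 40.7 m^2.

40.7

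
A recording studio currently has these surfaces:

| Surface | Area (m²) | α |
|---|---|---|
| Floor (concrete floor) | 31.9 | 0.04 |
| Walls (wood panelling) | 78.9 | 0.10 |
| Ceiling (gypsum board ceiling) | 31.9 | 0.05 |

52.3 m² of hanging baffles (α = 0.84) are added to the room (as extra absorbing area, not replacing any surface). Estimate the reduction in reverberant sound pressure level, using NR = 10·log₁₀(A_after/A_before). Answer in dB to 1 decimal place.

A_before = Σ Sᵢαᵢ = 31.9×0.04 + 78.9×0.10 + 31.9×0.05 = 10.761 sabins.
Treatment contributes 52.3·0.84 = 43.932 sabins.
New total A_after = 54.693 sabins.
NR = 10·log₁₀(54.693/10.761) = 7.1 dB.

7.1 dB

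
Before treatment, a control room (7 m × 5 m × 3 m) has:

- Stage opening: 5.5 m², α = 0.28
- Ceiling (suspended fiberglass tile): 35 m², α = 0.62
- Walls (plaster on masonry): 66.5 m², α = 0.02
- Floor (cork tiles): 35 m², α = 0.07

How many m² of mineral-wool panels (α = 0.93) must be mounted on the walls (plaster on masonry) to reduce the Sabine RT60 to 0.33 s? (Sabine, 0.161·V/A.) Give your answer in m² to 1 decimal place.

Total absorption A₁ = 5.5·0.28 + 35·0.62 + 66.5·0.02 + 35·0.07
  = 1.540 + 21.700 + 1.330 + 2.450 = 27.020 m² sabins.
V = 105 m³. Target absorption A₂ = 0.161 × 105 / 0.33 = 51.227 sabins.
ΔA needed = 51.227 − 27.020 = 24.207 sabins.
Net gain per m²: Δα = 0.93 − 0.02 = 0.91.
Panel area = 24.207 / 0.91 = 26.6 m².

26.6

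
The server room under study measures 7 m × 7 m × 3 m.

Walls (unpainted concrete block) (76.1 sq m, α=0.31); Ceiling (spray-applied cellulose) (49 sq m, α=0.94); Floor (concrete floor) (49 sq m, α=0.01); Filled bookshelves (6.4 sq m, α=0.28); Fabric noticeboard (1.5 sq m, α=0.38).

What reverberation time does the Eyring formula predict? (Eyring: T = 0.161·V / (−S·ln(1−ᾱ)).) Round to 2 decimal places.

0.26 s

S = Σ Sᵢ = 182.0 sq m.
Absorption A = 76.1×0.31 + 49×0.94 + 49×0.01 + 6.4×0.28 + 1.5×0.38 = 72.503 sabins.
ᾱ = 72.503 / 182.0 = 0.3984.
Eyring denominator: −S ln(1−ᾱ) = 92.486.
V = 7 × 7 × 3 = 147 m³.
RT60 = 0.161 × 147 / 92.486 = 0.26 s.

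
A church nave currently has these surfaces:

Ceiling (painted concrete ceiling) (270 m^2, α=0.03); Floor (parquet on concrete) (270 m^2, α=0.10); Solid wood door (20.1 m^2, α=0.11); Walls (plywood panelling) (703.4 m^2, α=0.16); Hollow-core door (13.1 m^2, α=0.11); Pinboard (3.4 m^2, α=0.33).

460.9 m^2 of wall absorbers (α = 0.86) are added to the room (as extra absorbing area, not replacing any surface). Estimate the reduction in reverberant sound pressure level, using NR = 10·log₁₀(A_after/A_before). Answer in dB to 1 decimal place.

A_before = Σ Sᵢαᵢ = 270·0.03 + 270·0.10 + 20.1·0.11 + 703.4·0.16 + 13.1·0.11 + 3.4·0.33 = 152.418 sabins.
Added absorption = 460.9 × 0.86 = 396.374 sabins.
New total A_after = 548.792 sabins.
Reduction = 10 log₁₀(A_after/A_before) = 10 log₁₀(3.6006) = 5.6 dB.

5.6 dB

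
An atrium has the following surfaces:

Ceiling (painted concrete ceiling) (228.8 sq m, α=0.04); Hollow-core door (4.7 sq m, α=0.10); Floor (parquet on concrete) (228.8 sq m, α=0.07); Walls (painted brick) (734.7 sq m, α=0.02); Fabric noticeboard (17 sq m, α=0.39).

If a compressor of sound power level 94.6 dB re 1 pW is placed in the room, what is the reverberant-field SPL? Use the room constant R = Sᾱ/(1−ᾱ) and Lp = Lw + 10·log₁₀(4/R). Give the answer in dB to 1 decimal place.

83.7 dB

Σ(Sᵢαᵢ) = 228.8·0.04 + 4.7·0.10 + 228.8·0.07 + 734.7·0.02 + 17·0.39 = 46.962; total area S = 1214.0 sq m.
ᾱ = 0.0387, so room constant R = A/(1−ᾱ) = 48.853 sq m.
Lp = Lw + 10 log₁₀(4/R) = 94.6 -10.87 = 83.7 dB.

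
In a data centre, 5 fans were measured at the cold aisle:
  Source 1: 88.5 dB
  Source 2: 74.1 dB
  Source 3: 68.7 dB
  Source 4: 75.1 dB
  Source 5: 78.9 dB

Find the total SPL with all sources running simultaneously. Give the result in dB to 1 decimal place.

Sum in the linear (power) domain: Σ 10^(Lᵢ/10) = 10^(88.5/10) + 10^(74.1/10) + 10^(68.7/10) + 10^(75.1/10) + 10^(78.9/10) = 8.51e+08.
L_total = 10·log₁₀(8.51e+08) = 89.3 dB.

89.3 dB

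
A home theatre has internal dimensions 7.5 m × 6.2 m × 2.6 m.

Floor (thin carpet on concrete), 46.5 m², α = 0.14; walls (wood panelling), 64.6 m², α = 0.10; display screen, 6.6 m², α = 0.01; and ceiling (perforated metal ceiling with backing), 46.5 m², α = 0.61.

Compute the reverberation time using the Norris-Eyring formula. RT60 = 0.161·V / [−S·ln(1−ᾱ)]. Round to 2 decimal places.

Total surface area S = 46.5 + 64.6 + 6.6 + 46.5 = 164.2 m².
Σ(Sᵢαᵢ) = 46.5·0.14 + 64.6·0.10 + 6.6·0.01 + 46.5·0.61 = 41.401.
ᾱ = 41.401 / 164.2 = 0.2521.
−S·ln(1−ᾱ) = −164.2 × ln(1 − 0.2521) = 47.698.
V = 7.5 × 6.2 × 2.6 = 120.9 m³.
RT60 = 0.161 × 120.9 / 47.698 = 0.41 s.

0.41 s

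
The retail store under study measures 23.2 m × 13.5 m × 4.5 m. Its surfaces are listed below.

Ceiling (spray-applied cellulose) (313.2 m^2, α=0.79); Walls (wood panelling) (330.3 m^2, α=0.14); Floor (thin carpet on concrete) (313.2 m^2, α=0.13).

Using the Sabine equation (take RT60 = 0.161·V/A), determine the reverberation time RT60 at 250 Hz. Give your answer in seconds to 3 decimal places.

Summing Sᵢαᵢ: 247.428 + 46.242 + 40.716 → A = 334.386 sabins.
Room volume: 1409.4 m³.
Sabine: RT60 = 0.161 × 1409.4 / 334.386 = 0.679 s.

0.679 s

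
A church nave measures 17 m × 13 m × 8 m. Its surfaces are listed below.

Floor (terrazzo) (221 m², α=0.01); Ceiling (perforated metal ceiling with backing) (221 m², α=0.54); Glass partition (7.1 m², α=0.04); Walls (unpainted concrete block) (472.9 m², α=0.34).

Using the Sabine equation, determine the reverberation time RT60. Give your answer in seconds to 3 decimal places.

1.007 seconds

Equivalent absorption area: A = 221*0.01 + 221*0.54 + 7.1*0.04 + 472.9*0.34 = 282.620 m².
Room volume: 1768 m³.
T = 0.161 V/A = 0.161·1768/282.620 = 1.007 s.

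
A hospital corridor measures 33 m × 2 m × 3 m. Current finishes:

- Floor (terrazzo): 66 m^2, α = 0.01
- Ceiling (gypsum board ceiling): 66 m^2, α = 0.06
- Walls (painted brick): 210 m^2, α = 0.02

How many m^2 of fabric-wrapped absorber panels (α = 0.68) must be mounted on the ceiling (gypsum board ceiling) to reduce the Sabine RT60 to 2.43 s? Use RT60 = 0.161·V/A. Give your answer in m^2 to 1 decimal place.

Summing Sᵢαᵢ: 0.660 + 3.960 + 4.200 → A₁ = 8.820 sabins.
V = 198 m³. Target absorption A₂ = 0.161 × 198 / 2.43 = 13.119 sabins.
ΔA needed = 13.119 − 8.820 = 4.299 sabins.
Each m^2 of panel replacing the ceiling (gypsum board ceiling) adds (0.68 − 0.06) = 0.62 sabins.
Area = ΔA/Δα = 4.299/0.62 = 6.9 m^2.

6.9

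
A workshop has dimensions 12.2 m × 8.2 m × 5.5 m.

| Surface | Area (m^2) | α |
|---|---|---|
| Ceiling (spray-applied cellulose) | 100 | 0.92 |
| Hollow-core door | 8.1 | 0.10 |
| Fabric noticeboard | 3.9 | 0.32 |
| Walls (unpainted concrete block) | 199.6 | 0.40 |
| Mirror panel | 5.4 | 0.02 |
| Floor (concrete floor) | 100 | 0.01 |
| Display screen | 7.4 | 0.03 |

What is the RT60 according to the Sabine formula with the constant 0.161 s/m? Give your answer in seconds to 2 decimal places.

0.51 s

Total absorption A = 100·0.92 + 8.1·0.10 + 3.9·0.32 + 199.6·0.40 + 5.4·0.02 + 100·0.01 + 7.4·0.03
  = 92.000 + 0.810 + 1.248 + 79.840 + 0.108 + 1.000 + 0.222 = 175.228 m^2 sabins.
V = 12.2·8.2·5.5 = 550.22 m³.
T = 0.161 V/A = 0.161·550.22/175.228 = 0.51 s.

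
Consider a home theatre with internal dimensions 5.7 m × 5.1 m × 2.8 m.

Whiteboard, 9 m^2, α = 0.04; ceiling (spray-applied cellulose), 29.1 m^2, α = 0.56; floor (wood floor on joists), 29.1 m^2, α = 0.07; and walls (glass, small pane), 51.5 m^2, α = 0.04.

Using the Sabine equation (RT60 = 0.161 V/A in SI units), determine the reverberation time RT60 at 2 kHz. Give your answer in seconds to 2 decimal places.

Total absorption A = 9×0.04 + 29.1×0.56 + 29.1×0.07 + 51.5×0.04
  = 0.360 + 16.296 + 2.037 + 2.060 = 20.753 m^2 sabins.
V = 5.7·5.1·2.8 = 81.396 m³.
T = 0.161 V/A = 0.161·81.396/20.753 = 0.63 s.

0.63 s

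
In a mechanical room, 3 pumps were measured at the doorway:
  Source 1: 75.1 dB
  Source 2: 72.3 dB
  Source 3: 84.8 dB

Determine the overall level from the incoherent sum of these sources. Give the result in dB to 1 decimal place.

85.5 dB

Converting to relative power and adding: 10^(75.1/10) + 10^(72.3/10) + 10^(84.8/10) = 3.513e+08.
Combined level = 10 log₁₀(3.513e+08) = 85.5 dB.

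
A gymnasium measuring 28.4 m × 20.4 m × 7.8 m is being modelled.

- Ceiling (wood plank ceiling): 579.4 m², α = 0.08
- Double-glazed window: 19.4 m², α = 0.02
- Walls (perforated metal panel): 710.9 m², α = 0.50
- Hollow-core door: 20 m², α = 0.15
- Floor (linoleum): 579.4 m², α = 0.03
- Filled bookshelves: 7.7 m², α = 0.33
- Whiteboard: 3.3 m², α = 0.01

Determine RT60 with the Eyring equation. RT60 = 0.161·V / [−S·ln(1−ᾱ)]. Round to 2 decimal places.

S = Σ Sᵢ = 1920.1 m².
Absorption A = 579.4×0.08 + 19.4×0.02 + 710.9×0.50 + 20×0.15 + 579.4×0.03 + 7.7×0.33 + 3.3×0.01 = 425.146 sabins.
Mean coefficient ᾱ = A/S = 0.2214.
Eyring denominator: −S ln(1−ᾱ) = 480.520.
V = 28.4 × 20.4 × 7.8 = 4519.008 m³.
T = 0.161·V/[−S·ln(1−ᾱ)] = 0.161·4519.008/480.520 = 1.51 s.

1.51 sec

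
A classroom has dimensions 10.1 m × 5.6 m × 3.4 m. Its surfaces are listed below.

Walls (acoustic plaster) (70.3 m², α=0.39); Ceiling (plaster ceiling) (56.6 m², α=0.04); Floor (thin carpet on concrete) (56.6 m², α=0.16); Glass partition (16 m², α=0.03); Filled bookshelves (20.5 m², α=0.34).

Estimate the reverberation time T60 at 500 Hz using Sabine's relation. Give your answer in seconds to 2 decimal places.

Total absorption A = 70.3*0.39 + 56.6*0.04 + 56.6*0.16 + 16*0.03 + 20.5*0.34
  = 27.417 + 2.264 + 9.056 + 0.480 + 6.970 = 46.187 m² sabins.
V = 10.1·5.6·3.4 = 192.304 m³.
T = 0.161 V/A = 0.161·192.304/46.187 = 0.67 s.

0.67 s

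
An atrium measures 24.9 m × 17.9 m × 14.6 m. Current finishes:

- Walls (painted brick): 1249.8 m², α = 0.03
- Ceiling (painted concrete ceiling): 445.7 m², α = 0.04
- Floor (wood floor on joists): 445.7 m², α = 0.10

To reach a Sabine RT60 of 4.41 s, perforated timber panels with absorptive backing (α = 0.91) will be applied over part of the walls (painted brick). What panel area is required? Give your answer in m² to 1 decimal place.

156.5

Equivalent absorption area: A₁ = 1249.8*0.03 + 445.7*0.04 + 445.7*0.10 = 99.892 m².
Required A₂ = 0.161·6507.366/4.41 = 237.571 sabins.
Absorption to add: 237.571 − 99.892 = 137.679 sabins.
Net gain per m²: Δα = 0.91 − 0.03 = 0.88.
Panel area = 137.679 / 0.88 = 156.5 m².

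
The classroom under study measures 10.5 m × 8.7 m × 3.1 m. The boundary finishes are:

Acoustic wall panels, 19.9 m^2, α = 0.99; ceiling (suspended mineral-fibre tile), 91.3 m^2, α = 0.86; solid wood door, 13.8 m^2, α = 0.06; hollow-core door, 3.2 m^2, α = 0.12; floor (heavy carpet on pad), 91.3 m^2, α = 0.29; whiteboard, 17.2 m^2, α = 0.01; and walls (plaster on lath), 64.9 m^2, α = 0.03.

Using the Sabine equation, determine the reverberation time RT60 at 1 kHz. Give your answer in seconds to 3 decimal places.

Total absorption A = 19.9×0.99 + 91.3×0.86 + 13.8×0.06 + 3.2×0.12 + 91.3×0.29 + 17.2×0.01 + 64.9×0.03
  = 19.701 + 78.518 + 0.828 + 0.384 + 26.477 + 0.172 + 1.947 = 128.027 m^2 sabins.
V = 10.5·8.7·3.1 = 283.185 m³.
Sabine: RT60 = 0.161 × 283.185 / 128.027 = 0.356 s.

0.356 s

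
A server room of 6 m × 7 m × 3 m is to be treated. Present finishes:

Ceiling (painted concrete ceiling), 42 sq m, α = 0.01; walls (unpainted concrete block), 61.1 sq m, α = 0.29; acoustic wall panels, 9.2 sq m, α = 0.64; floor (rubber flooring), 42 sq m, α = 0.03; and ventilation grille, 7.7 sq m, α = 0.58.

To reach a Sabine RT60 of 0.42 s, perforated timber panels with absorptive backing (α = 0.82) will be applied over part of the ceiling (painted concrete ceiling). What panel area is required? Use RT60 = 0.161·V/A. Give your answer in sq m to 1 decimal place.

22.9

Equivalent absorption area: A₁ = 42·0.01 + 61.1·0.29 + 9.2·0.64 + 42·0.03 + 7.7·0.58 = 29.753 sq m.
Required A₂ = 0.161·126/0.42 = 48.300 sabins.
Absorption to add: 48.300 − 29.753 = 18.547 sabins.
Each sq m of panel replacing the ceiling (painted concrete ceiling) adds (0.82 − 0.01) = 0.81 sabins.
Panel area = 18.547 / 0.81 = 22.9 sq m.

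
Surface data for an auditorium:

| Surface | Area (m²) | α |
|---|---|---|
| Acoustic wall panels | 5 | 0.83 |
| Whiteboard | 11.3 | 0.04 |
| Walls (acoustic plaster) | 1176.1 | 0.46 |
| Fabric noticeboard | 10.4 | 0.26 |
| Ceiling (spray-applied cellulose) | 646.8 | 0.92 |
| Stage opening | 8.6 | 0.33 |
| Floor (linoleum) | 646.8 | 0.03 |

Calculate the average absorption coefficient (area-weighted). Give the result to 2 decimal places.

0.47

Total surface area S = 2505.0 m².
A = 5*0.83 + 11.3*0.04 + 1176.1*0.46 + 10.4*0.26 + 646.8*0.92 + 8.6*0.33 + 646.8*0.03 = 1165.610 sabins.
ᾱ = 1165.610 / 2505.0 = 0.47.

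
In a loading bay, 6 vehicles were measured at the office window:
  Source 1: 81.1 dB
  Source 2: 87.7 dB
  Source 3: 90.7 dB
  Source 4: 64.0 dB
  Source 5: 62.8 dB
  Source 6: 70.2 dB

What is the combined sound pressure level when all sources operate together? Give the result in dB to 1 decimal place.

Converting to relative power and adding: 10^(81.1/10) + 10^(87.7/10) + 10^(90.7/10) + 10^(64.0/10) + 10^(62.8/10) + 10^(70.2/10) = 1.907e+09.
Back to dB: 10·log₁₀ Σ = 92.8 dB.

92.8 dB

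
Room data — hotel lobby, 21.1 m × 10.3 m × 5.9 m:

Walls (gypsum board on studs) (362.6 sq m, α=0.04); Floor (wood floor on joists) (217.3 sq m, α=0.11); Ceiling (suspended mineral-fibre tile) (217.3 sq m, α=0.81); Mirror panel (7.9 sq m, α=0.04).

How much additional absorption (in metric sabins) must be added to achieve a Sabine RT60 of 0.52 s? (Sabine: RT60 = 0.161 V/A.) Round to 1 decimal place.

Equivalent absorption area: A₁ = 362.6×0.04 + 217.3×0.11 + 217.3×0.81 + 7.9×0.04 = 214.736 sq m.
V = 1282.247 m³. Required absorption A₂ = 0.161 × 1282.247 / 0.52 = 397.003 sabins.
Additional absorption ΔA = 397.003 − 214.736 = 182.3 sabins.

182.3 sabins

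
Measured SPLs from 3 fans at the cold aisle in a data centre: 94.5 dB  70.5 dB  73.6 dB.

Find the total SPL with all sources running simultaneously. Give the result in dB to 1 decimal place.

Converting to relative power and adding: 10^(94.5/10) + 10^(70.5/10) + 10^(73.6/10) = 2.853e+09.
Back to dB: 10·log₁₀ Σ = 94.6 dB.

94.6 dB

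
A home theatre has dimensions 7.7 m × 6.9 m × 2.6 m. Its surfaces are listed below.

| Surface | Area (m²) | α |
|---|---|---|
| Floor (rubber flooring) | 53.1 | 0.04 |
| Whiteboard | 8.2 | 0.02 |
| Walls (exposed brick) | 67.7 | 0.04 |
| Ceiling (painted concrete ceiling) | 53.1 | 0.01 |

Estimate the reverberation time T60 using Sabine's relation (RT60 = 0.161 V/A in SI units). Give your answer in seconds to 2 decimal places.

4.02 seconds

Total absorption A = 53.1*0.04 + 8.2*0.02 + 67.7*0.04 + 53.1*0.01
  = 2.124 + 0.164 + 2.708 + 0.531 = 5.527 m² sabins.
V = 7.7·6.9·2.6 = 138.138 m³.
T = 0.161 V/A = 0.161·138.138/5.527 = 4.02 s.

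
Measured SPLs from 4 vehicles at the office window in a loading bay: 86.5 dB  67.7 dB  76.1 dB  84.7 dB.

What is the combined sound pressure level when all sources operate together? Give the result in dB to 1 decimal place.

Converting to relative power and adding: 10^(86.5/10) + 10^(67.7/10) + 10^(76.1/10) + 10^(84.7/10) = 7.884e+08.
Combined level = 10 log₁₀(7.884e+08) = 89.0 dB.

89.0 dB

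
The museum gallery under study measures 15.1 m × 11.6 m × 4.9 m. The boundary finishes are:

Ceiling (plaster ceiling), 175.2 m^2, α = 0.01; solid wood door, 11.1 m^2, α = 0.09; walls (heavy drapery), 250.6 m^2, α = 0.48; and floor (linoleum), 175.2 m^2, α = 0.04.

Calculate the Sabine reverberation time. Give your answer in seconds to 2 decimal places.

Equivalent absorption area: A = 175.2·0.01 + 11.1·0.09 + 250.6·0.48 + 175.2·0.04 = 130.047 m^2.
V = 15.1·11.6·4.9 = 858.284 m³.
T = 0.161 V/A = 0.161·858.284/130.047 = 1.06 s.

1.06 seconds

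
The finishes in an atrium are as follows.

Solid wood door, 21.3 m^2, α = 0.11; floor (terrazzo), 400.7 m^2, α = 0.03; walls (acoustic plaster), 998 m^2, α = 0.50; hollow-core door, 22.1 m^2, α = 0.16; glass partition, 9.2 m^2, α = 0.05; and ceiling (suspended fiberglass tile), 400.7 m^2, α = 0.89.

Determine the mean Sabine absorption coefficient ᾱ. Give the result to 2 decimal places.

Total surface area S = 1852.0 m^2.
Weighted sum Σ Sα = 873.983.
ᾱ = A/S = 0.47.

0.47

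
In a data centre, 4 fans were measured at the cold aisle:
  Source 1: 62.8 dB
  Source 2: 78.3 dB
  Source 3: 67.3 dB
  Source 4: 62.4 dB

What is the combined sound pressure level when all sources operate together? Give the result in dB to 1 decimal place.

78.8 dB

Σ 10^(Lᵢ/10) = 7.662e+07.
L_total = 10·log₁₀(7.662e+07) = 78.8 dB.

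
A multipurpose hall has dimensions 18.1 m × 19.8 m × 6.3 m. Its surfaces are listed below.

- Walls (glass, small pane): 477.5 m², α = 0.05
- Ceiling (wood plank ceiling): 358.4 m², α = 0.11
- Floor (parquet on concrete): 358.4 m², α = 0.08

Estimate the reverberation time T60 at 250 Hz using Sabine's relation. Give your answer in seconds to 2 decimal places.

Summing Sᵢαᵢ: 23.875 + 39.424 + 28.672 → A = 91.971 sabins.
Volume V = 18.1 × 19.8 × 6.3 = 2257.794 m³.
RT60 = 0.161 · V / A = 0.161 × 2257.794 / 91.971 = 3.95 s.

3.95 sec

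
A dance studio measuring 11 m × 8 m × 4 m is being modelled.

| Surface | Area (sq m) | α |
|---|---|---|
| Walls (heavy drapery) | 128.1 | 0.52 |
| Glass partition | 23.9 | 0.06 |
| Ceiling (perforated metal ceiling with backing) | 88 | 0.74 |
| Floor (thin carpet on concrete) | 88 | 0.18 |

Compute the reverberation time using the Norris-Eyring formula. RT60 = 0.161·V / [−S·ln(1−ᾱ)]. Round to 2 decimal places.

Total surface area S = 128.1 + 23.9 + 88 + 88 = 328.0 sq m.
Σ(Sᵢαᵢ) = 128.1·0.52 + 23.9·0.06 + 88·0.74 + 88·0.18 = 149.006.
Mean coefficient ᾱ = A/S = 0.4543.
Eyring denominator: −S ln(1−ᾱ) = 198.665.
V = 11 × 8 × 4 = 352 m³.
RT60 = 0.161 × 352 / 198.665 = 0.29 s.

0.29 s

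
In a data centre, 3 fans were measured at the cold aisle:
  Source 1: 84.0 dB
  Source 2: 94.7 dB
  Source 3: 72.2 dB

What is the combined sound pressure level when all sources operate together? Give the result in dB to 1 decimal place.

Converting to relative power and adding: 10^(84.0/10) + 10^(94.7/10) + 10^(72.2/10) = 3.219e+09.
Back to dB: 10·log₁₀ Σ = 95.1 dB.

95.1 dB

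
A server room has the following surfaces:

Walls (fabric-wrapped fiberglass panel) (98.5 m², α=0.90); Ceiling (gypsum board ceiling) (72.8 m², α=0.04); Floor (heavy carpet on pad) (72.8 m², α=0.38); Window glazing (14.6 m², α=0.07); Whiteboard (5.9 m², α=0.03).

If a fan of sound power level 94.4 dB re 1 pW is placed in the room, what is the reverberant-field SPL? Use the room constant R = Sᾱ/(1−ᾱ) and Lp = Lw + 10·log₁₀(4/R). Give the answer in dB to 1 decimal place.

77.0 dB

Σ(Sᵢαᵢ) = 98.5·0.90 + 72.8·0.04 + 72.8·0.38 + 14.6·0.07 + 5.9·0.03 = 120.425; total area S = 264.6 m².
ᾱ = 0.4551, so room constant R = A/(1−ᾱ) = 221.004 m².
Lp = 94.4 + 10·log₁₀(4/221.004) = 94.4 + (-17.42) = 77.0 dB.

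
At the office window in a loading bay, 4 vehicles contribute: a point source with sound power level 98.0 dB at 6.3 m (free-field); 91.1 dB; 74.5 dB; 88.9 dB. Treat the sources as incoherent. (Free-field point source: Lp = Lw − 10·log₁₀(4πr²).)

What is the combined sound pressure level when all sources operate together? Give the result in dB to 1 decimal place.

93.2 dB

Source at 6.3 m: Lp = 98.0 − 10·log₁₀(4π·6.3²) = 98.0 − 10·log₁₀(498.759) = 71.0 dB.
Converting to relative power and adding: 10^(71.0/10) + 10^(91.1/10) + 10^(74.5/10) + 10^(88.9/10) = 2.105e+09.
Combined level = 10 log₁₀(2.105e+09) = 93.2 dB.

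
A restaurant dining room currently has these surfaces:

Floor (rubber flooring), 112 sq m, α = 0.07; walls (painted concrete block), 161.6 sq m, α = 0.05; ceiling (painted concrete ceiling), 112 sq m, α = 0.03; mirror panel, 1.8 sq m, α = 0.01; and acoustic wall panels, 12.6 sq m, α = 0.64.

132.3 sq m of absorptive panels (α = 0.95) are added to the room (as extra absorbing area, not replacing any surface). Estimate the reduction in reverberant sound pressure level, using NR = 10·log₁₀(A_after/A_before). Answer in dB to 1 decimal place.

7.5 dB

Summing Sᵢαᵢ: 7.840 + 8.080 + 3.360 + 0.018 + 8.064 → A_before = 27.362 sabins.
Treatment contributes 132.3·0.95 = 125.685 sabins.
A_after = 27.362 + 125.685 = 153.047 sabins.
Reduction = 10 log₁₀(A_after/A_before) = 10 log₁₀(5.5934) = 7.5 dB.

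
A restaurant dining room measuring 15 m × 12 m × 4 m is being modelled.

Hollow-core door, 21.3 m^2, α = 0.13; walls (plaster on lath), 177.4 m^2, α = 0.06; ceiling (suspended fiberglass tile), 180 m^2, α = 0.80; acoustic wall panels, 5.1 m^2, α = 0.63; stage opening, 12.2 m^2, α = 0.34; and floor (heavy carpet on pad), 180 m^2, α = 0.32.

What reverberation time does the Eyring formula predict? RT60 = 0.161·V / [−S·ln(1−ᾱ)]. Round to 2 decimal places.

S = Σ Sᵢ = 576.0 m^2.
Absorption A = 21.3·0.13 + 177.4·0.06 + 180·0.80 + 5.1·0.63 + 12.2·0.34 + 180·0.32 = 222.374 sabins.
ᾱ = 222.374 / 576.0 = 0.3861.
−S·ln(1−ᾱ) = −576.0 × ln(1 − 0.3861) = 281.044.
V = 15 × 12 × 4 = 720 m³.
RT60 = 0.161 × 720 / 281.044 = 0.41 s.

0.41 sec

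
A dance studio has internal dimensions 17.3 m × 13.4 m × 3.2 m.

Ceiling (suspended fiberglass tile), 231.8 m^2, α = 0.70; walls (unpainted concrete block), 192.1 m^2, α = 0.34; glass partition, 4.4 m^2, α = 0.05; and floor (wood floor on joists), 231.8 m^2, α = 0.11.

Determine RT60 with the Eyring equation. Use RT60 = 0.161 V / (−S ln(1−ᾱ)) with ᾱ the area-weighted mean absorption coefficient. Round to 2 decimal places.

Total surface area S = 231.8 + 192.1 + 4.4 + 231.8 = 660.1 m^2.
Σ(Sᵢαᵢ) = 231.8×0.70 + 192.1×0.34 + 4.4×0.05 + 231.8×0.11 = 253.292.
ᾱ = 253.292 / 660.1 = 0.3837.
−S·ln(1−ᾱ) = −660.1 × ln(1 − 0.3837) = 319.503.
V = 17.3 × 13.4 × 3.2 = 741.824 m³.
RT60 = 0.161 × 741.824 / 319.503 = 0.37 s.

0.37 s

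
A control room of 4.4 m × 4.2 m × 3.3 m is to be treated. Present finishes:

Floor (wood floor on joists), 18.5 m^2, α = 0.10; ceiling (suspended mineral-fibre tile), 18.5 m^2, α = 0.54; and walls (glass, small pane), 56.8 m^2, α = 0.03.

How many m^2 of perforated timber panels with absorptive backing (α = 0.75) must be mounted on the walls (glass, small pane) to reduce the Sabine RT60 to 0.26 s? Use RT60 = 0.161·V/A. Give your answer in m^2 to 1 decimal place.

33.6

Summing Sᵢαᵢ: 1.850 + 9.990 + 1.704 → A₁ = 13.544 sabins.
Required A₂ = 0.161·60.984/0.26 = 37.763 sabins.
Absorption to add: 37.763 − 13.544 = 24.219 sabins.
Each m^2 of panel replacing the walls (glass, small pane) adds (0.75 − 0.03) = 0.72 sabins.
Area = ΔA/Δα = 24.219/0.72 = 33.6 m^2.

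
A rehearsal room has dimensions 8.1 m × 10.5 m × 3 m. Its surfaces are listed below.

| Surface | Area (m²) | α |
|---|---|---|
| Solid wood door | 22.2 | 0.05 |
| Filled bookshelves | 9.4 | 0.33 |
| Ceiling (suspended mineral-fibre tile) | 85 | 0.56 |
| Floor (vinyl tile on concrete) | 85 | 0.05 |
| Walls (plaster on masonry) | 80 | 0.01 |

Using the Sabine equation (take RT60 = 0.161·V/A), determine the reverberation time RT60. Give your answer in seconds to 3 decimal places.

Summing Sᵢαᵢ: 1.110 + 3.102 + 47.600 + 4.250 + 0.800 → A = 56.862 sabins.
Room volume: 255.15 m³.
RT60 = 0.161 · V / A = 0.161 × 255.15 / 56.862 = 0.722 s.

0.722 seconds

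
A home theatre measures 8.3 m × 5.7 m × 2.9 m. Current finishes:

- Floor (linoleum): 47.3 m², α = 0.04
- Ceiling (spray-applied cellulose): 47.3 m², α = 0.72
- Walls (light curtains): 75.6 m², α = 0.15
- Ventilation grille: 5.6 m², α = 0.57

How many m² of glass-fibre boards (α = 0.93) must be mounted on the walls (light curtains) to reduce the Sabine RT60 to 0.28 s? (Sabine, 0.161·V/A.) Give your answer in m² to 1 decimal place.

Total absorption A₁ = 47.3×0.04 + 47.3×0.72 + 75.6×0.15 + 5.6×0.57
  = 1.892 + 34.056 + 11.340 + 3.192 = 50.480 m² sabins.
Required A₂ = 0.161·137.199/0.28 = 78.889 sabins.
ΔA needed = 78.889 − 50.480 = 28.409 sabins.
Each m² of panel replacing the walls (light curtains) adds (0.93 − 0.15) = 0.78 sabins.
Area = ΔA/Δα = 28.409/0.78 = 36.4 m².

36.4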